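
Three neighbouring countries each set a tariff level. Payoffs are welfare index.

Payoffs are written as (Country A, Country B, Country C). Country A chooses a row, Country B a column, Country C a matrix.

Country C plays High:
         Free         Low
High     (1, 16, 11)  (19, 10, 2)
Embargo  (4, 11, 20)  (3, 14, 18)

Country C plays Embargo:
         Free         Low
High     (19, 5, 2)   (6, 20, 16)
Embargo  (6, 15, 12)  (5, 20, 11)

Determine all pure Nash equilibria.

Pure NE: (High, Low, Embargo)

For each strategy profile, look for a profitable unilateral deviation.
(High, Free, High): Country A can switch to Embargo (1 → 4). Not NE.
(High, Free, Embargo): Country B can switch to Low (5 → 20). Not NE.
(High, Low, High): Country B can switch to Free (10 → 16). Not NE.
(High, Low, Embargo): Country A gets 6, best alternative 5; Country B gets 20, best alternative 5; Country C gets 16, best alternative 2. No profitable deviation — NE.
(Embargo, Free, High): Country B can switch to Low (11 → 14). Not NE.
(Embargo, Free, Embargo): Country A can switch to High (6 → 19). Not NE.
(Embargo, Low, High): Country A can switch to High (3 → 19). Not NE.
(Embargo, Low, Embargo): Country A can switch to High (5 → 6). Not NE.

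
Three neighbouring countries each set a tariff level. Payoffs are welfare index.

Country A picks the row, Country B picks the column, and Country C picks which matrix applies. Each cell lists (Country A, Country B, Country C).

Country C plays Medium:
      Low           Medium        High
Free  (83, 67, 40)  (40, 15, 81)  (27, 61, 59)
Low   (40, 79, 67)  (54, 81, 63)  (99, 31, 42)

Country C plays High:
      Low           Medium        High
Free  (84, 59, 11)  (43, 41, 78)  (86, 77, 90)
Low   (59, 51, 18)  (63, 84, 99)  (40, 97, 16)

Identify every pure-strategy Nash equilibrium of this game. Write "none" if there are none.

(Free, Low, Medium): Country A gets 83, best alternative 40; Country B gets 67, best alternative 61; Country C gets 40, best alternative 11. No profitable deviation — NE.
(Free, Low, High): Country B can switch to High (59 → 77). Not NE.
(Free, Medium, Medium): Country A can switch to Low (40 → 54). Not NE.
(Free, Medium, High): Country A can switch to Low (43 → 63). Not NE.
(Free, High, Medium): Country A can switch to Low (27 → 99). Not NE.
(Free, High, High): Country A gets 86, best alternative 40; Country B gets 77, best alternative 59; Country C gets 90, best alternative 59. No profitable deviation — NE.
(Low, Low, Medium): Country A can switch to Free (40 → 83). Not NE.
(Low, Low, High): Country A can switch to Free (59 → 84). Not NE.
(Low, Medium, Medium): Country C can switch to High (63 → 99). Not NE.
(Low, Medium, High): Country B can switch to High (84 → 97). Not NE.
(Low, High, Medium): Country B can switch to Low (31 → 79). Not NE.
(Low, High, High): Country A can switch to Free (40 → 86). Not NE.

Pure-strategy Nash equilibria: (Free, Low, Medium) and (Free, High, High)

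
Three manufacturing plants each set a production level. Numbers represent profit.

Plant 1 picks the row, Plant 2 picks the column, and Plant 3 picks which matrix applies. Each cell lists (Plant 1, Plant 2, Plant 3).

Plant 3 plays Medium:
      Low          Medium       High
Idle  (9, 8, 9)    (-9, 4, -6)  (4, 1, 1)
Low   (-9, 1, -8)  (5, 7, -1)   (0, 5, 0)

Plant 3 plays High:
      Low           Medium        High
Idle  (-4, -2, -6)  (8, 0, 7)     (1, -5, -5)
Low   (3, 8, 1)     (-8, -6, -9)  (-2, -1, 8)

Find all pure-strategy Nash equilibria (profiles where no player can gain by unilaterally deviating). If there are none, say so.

(Idle, Low, Medium): Plant 1 gets 9, best alternative -9; Plant 2 gets 8, best alternative 4; Plant 3 gets 9, best alternative -6. No profitable deviation — NE.
(Idle, Low, High): Plant 1 can switch to Low (-4 → 3). Not NE.
(Idle, Medium, Medium): Plant 1 can switch to Low (-9 → 5). Not NE.
(Idle, Medium, High): Plant 1 gets 8, best alternative -8; Plant 2 gets 0, best alternative -2; Plant 3 gets 7, best alternative -6. No profitable deviation — NE.
(Idle, High, Medium): Plant 2 can switch to Low (1 → 8). Not NE.
(Idle, High, High): Plant 2 can switch to Low (-5 → -2). Not NE.
(Low, Low, Medium): Plant 1 can switch to Idle (-9 → 9). Not NE.
(Low, Low, High): Plant 1 gets 3, best alternative -4; Plant 2 gets 8, best alternative -1; Plant 3 gets 1, best alternative -8. No profitable deviation — NE.
(Low, Medium, Medium): Plant 1 gets 5, best alternative -9; Plant 2 gets 7, best alternative 5; Plant 3 gets -1, best alternative -9. No profitable deviation — NE.
(Low, Medium, High): Plant 1 can switch to Idle (-8 → 8). Not NE.
(Low, High, Medium): Plant 1 can switch to Idle (0 → 4). Not NE.
(Low, High, High): Plant 1 can switch to Idle (-2 → 1). Not NE.

The pure Nash equilibria are (Idle, Low, Medium) and (Idle, Medium, High) and (Low, Low, High) and (Low, Medium, Medium).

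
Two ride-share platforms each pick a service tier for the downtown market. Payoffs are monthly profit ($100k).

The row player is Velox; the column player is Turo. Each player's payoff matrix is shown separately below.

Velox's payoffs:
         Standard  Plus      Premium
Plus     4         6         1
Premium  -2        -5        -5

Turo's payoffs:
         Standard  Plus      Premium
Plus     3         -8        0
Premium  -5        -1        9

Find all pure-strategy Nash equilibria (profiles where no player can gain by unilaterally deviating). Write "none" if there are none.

(Plus, Standard): Velox gets 4, best alternative -2; Turo gets 3, best alternative 0. No profitable deviation — NE.
(Plus, Plus): Turo can switch to Standard (-8 → 3). Not NE.
(Plus, Premium): Turo can switch to Standard (0 → 3). Not NE.
(Premium, Standard): Velox can switch to Plus (-2 → 4). Not NE.
(Premium, Plus): Velox can switch to Plus (-5 → 6). Not NE.
(Premium, Premium): Velox can switch to Plus (-5 → 1). Not NE.

The unique pure-strategy Nash equilibrium is (Plus, Standard).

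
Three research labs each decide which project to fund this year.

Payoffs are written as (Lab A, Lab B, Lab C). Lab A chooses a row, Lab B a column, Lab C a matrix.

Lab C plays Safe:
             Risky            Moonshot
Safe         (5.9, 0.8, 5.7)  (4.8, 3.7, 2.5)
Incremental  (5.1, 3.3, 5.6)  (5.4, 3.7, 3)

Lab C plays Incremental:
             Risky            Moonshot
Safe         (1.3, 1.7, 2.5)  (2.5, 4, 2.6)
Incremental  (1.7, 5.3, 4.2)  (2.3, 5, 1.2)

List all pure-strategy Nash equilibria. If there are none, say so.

(Safe, Moonshot, Incremental); (Incremental, Moonshot, Safe)

(Safe, Risky, Safe): Lab B can switch to Moonshot (0.8 → 3.7). Not NE.
(Safe, Risky, Incremental): Lab A can switch to Incremental (1.3 → 1.7). Not NE.
(Safe, Moonshot, Safe): Lab A can switch to Incremental (4.8 → 5.4). Not NE.
(Safe, Moonshot, Incremental): Lab A gets 2.5, best alternative 2.3; Lab B gets 4, best alternative 1.7; Lab C gets 2.6, best alternative 2.5. No profitable deviation — NE.
(Incremental, Risky, Safe): Lab A can switch to Safe (5.1 → 5.9). Not NE.
(Incremental, Risky, Incremental): Lab C can switch to Safe (4.2 → 5.6). Not NE.
(Incremental, Moonshot, Safe): Lab A gets 5.4, best alternative 4.8; Lab B gets 3.7, best alternative 3.3; Lab C gets 3, best alternative 1.2. No profitable deviation — NE.
(Incremental, Moonshot, Incremental): Lab A can switch to Safe (2.3 → 2.5). Not NE.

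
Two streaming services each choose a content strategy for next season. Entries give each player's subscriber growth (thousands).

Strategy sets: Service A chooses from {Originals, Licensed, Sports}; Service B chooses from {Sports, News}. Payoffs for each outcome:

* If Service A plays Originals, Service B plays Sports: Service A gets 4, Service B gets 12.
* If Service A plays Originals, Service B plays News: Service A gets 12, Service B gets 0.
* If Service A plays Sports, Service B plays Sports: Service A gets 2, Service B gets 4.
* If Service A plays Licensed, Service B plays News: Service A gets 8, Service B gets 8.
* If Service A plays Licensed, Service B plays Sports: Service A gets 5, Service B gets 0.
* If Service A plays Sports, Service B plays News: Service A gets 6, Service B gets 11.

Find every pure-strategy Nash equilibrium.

none

Mark each player's best response to every combination of opponents' strategies; a profile where every player is best-responding is a pure Nash equilibrium.
Service A against Sports: payoffs 4, 5, 2 → best response Licensed.
Service A against News: payoffs 12, 8, 6 → best response Originals.
Service B against Originals: payoffs 12, 0 → best response Sports.
Service B against Licensed: payoffs 0, 8 → best response News.
Service B against Sports: payoffs 4, 11 → best response News.
No profile is a mutual best response for all players.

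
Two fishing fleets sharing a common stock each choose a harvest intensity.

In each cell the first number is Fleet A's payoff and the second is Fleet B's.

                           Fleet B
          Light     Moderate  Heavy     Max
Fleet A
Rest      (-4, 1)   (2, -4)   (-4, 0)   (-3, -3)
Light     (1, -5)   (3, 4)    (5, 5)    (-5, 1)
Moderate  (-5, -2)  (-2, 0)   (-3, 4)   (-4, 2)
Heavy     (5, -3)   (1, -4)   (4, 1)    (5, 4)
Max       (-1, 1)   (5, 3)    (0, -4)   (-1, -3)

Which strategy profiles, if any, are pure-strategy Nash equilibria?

(Light, Heavy); (Heavy, Max); (Max, Moderate)

For each strategy profile, look for a profitable unilateral deviation.
(Rest, Light): Fleet A can switch to Light (-4 → 1). Not NE.
(Rest, Moderate): Fleet A can switch to Light (2 → 3). Not NE.
(Rest, Heavy): Fleet A can switch to Light (-4 → 5). Not NE.
(Rest, Max): Fleet A can switch to Heavy (-3 → 5). Not NE.
(Light, Light): Fleet A can switch to Heavy (1 → 5). Not NE.
(Light, Moderate): Fleet A can switch to Max (3 → 5). Not NE.
(Light, Heavy): Fleet A gets 5, best alternative 4; Fleet B gets 5, best alternative 4. No profitable deviation — NE.
(Light, Max): Fleet A can switch to Rest (-5 → -3). Not NE.
(Moderate, Light): Fleet A can switch to Rest (-5 → -4). Not NE.
(Moderate, Moderate): Fleet A can switch to Rest (-2 → 2). Not NE.
(Moderate, Heavy): Fleet A can switch to Light (-3 → 5). Not NE.
(Heavy, Max): Fleet A gets 5, best alternative -1; Fleet B gets 4, best alternative 1. No profitable deviation — NE.
(Max, Moderate): Fleet A gets 5, best alternative 3; Fleet B gets 3, best alternative 1. No profitable deviation — NE.
(The remaining 7 profiles each have a profitable deviation by the same check.)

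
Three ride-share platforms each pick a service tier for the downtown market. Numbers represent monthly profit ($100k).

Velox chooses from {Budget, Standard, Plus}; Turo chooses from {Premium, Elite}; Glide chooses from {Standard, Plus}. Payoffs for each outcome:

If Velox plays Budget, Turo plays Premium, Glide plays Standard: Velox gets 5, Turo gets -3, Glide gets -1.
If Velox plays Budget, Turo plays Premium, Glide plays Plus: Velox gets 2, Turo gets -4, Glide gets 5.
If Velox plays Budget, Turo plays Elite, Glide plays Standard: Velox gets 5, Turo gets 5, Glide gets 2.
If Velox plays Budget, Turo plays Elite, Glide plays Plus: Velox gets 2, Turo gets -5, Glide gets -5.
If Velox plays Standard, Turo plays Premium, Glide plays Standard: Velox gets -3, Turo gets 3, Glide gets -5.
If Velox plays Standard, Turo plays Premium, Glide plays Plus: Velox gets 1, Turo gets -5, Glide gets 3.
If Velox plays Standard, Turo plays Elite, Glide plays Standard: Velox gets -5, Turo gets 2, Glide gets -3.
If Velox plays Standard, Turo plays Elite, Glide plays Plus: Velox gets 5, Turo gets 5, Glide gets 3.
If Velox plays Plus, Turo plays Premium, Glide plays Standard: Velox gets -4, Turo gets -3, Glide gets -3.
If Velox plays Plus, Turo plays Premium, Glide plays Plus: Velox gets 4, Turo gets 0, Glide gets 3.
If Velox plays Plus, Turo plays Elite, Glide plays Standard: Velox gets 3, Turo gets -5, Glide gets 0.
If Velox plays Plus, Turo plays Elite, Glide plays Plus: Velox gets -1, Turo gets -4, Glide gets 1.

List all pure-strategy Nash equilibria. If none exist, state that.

Pure-strategy Nash equilibria: (Budget, Elite, Standard), (Standard, Elite, Plus), (Plus, Premium, Plus)

Velox against (Premium, Standard): payoffs 5, -3, -4 → best response Budget.
Velox against (Premium, Plus): payoffs 2, 1, 4 → best response Plus.
Velox against (Elite, Standard): payoffs 5, -5, 3 → best response Budget.
Velox against (Elite, Plus): payoffs 2, 5, -1 → best response Standard.
Turo against (Budget, Standard): payoffs -3, 5 → best response Elite.
Turo against (Budget, Plus): payoffs -4, -5 → best response Premium.
Turo against (Standard, Standard): payoffs 3, 2 → best response Premium.
Turo against (Standard, Plus): payoffs -5, 5 → best response Elite.
Turo against (Plus, Standard): payoffs -3, -5 → best response Premium.
Turo against (Plus, Plus): payoffs 0, -4 → best response Premium.
Glide against (Budget, Premium): payoffs -1, 5 → best response Plus.
Glide against (Budget, Elite): payoffs 2, -5 → best response Standard.
Glide against (Standard, Premium): payoffs -5, 3 → best response Plus.
Glide against (Standard, Elite): payoffs -3, 3 → best response Plus.
Glide against (Plus, Premium): payoffs -3, 3 → best response Plus.
Glide against (Plus, Elite): payoffs 0, 1 → best response Plus.
Mutual best responses: (Budget, Elite, Standard); (Standard, Elite, Plus); (Plus, Premium, Plus).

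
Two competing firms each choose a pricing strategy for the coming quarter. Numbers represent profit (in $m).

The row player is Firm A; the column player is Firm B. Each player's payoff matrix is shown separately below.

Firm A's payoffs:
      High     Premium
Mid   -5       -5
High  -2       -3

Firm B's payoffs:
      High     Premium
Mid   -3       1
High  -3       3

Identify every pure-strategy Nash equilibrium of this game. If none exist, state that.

The unique pure-strategy Nash equilibrium is (High, Premium).

(Mid, High): Firm A can switch to High (-5 → -2). Not NE.
(Mid, Premium): Firm A can switch to High (-5 → -3). Not NE.
(High, High): Firm B can switch to Premium (-3 → 3). Not NE.
(High, Premium): Firm A gets -3, best alternative -5; Firm B gets 3, best alternative -3. No profitable deviation — NE.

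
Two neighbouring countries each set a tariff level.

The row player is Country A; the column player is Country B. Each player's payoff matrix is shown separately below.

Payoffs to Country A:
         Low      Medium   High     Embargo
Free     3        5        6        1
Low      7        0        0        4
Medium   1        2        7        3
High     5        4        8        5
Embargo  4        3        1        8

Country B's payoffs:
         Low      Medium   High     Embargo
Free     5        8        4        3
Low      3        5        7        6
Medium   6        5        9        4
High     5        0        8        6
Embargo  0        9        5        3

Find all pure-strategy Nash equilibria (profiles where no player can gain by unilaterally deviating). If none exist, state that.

The pure Nash equilibria are (Free, Medium) and (High, High).

(Free, Low): Country A can switch to Low (3 → 7). Not NE.
(Free, Medium): Country A gets 5, best alternative 4; Country B gets 8, best alternative 5. No profitable deviation — NE.
(Free, High): Country A can switch to Medium (6 → 7). Not NE.
(Free, Embargo): Country A can switch to Low (1 → 4). Not NE.
(Low, Low): Country B can switch to Medium (3 → 5). Not NE.
(Low, Medium): Country A can switch to Free (0 → 5). Not NE.
(Low, High): Country A can switch to Free (0 → 6). Not NE.
(Low, Embargo): Country A can switch to High (4 → 5). Not NE.
(Medium, Low): Country A can switch to Free (1 → 3). Not NE.
(Medium, Medium): Country A can switch to Free (2 → 5). Not NE.
(Medium, High): Country A can switch to High (7 → 8). Not NE.
(Medium, Embargo): Country A can switch to Low (3 → 4). Not NE.
(High, Low): Country A can switch to Low (5 → 7). Not NE.
(High, High): Country A gets 8, best alternative 7; Country B gets 8, best alternative 6. No profitable deviation — NE.
(The remaining 6 profiles each have a profitable deviation by the same check.)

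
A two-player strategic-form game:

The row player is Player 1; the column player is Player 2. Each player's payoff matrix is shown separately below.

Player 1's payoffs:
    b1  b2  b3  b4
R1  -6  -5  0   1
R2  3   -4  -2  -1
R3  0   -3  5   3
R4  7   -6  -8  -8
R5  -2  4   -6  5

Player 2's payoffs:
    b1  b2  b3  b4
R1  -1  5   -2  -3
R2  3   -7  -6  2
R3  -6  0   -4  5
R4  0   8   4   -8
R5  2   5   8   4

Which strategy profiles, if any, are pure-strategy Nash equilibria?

(R1, b1): Player 1 can switch to R2 (-6 → 3). Not NE.
(R1, b2): Player 1 can switch to R2 (-5 → -4). Not NE.
(R1, b3): Player 1 can switch to R3 (0 → 5). Not NE.
(R1, b4): Player 1 can switch to R3 (1 → 3). Not NE.
(R2, b1): Player 1 can switch to R4 (3 → 7). Not NE.
(R2, b2): Player 1 can switch to R3 (-4 → -3). Not NE.
(R2, b3): Player 1 can switch to R1 (-2 → 0). Not NE.
(R2, b4): Player 1 can switch to R1 (-1 → 1). Not NE.
(R3, b1): Player 1 can switch to R2 (0 → 3). Not NE.
(R3, b2): Player 1 can switch to R5 (-3 → 4). Not NE.
(The remaining 10 profiles each have a profitable deviation by the same check.)

No pure-strategy Nash equilibrium.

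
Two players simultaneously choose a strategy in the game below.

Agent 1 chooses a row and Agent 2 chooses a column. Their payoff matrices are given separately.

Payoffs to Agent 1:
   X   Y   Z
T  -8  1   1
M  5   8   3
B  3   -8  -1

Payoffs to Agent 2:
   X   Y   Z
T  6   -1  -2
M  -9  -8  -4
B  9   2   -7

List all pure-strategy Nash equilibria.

(M, Z)

Agent 1 against X: payoffs -8, 5, 3 → best response M.
Agent 1 against Y: payoffs 1, 8, -8 → best response M.
Agent 1 against Z: payoffs 1, 3, -1 → best response M.
Agent 2 against T: payoffs 6, -1, -2 → best response X.
Agent 2 against M: payoffs -9, -8, -4 → best response Z.
Agent 2 against B: payoffs 9, 2, -7 → best response X.
Mutual best responses: (M, Z).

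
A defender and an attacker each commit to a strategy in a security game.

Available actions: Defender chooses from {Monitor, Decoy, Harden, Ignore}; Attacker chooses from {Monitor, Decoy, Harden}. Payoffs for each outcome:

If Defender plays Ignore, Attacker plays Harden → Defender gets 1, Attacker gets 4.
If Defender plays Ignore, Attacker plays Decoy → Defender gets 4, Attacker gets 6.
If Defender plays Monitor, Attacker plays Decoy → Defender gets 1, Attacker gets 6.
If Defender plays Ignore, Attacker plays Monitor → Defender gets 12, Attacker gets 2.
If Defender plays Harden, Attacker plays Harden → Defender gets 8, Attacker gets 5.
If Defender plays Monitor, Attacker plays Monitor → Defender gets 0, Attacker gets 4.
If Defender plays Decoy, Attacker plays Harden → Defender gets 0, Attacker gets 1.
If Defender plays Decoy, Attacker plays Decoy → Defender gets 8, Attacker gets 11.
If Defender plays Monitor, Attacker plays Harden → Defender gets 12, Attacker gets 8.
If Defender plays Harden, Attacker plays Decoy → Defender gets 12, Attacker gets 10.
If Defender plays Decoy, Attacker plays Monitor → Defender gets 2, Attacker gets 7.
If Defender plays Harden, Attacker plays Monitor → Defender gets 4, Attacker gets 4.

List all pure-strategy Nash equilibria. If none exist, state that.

Pure-strategy Nash equilibria: (Monitor, Harden); (Harden, Decoy)

(Monitor, Monitor): Defender can switch to Decoy (0 → 2). Not NE.
(Monitor, Decoy): Defender can switch to Decoy (1 → 8). Not NE.
(Monitor, Harden): Defender gets 12, best alternative 8; Attacker gets 8, best alternative 6. No profitable deviation — NE.
(Decoy, Monitor): Defender can switch to Harden (2 → 4). Not NE.
(Decoy, Decoy): Defender can switch to Harden (8 → 12). Not NE.
(Decoy, Harden): Defender can switch to Monitor (0 → 12). Not NE.
(Harden, Monitor): Defender can switch to Ignore (4 → 12). Not NE.
(Harden, Decoy): Defender gets 12, best alternative 8; Attacker gets 10, best alternative 5. No profitable deviation — NE.
(Harden, Harden): Defender can switch to Monitor (8 → 12). Not NE.
(Ignore, Monitor): Attacker can switch to Decoy (2 → 6). Not NE.
(Ignore, Decoy): Defender can switch to Decoy (4 → 8). Not NE.
(Ignore, Harden): Defender can switch to Monitor (1 → 12). Not NE.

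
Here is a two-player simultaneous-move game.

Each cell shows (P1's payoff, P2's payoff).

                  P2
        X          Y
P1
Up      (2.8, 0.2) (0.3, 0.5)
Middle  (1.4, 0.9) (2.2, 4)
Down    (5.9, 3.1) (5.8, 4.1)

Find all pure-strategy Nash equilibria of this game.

P1 against X: payoffs 2.8, 1.4, 5.9 → best response Down.
P1 against Y: payoffs 0.3, 2.2, 5.8 → best response Down.
P2 against Up: payoffs 0.2, 0.5 → best response Y.
P2 against Middle: payoffs 0.9, 4 → best response Y.
P2 against Down: payoffs 3.1, 4.1 → best response Y.
Mutual best responses: (Down, Y).

Pure NE: (Down, Y)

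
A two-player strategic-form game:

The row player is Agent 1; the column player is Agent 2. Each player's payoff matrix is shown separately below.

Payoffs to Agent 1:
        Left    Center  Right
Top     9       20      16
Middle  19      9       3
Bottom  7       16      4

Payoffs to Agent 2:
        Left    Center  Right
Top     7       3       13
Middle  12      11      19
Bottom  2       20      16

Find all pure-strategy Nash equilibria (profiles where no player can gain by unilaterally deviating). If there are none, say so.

The unique pure-strategy Nash equilibrium is (Top, Right).

(Top, Left): Agent 1 can switch to Middle (9 → 19). Not NE.
(Top, Center): Agent 2 can switch to Left (3 → 7). Not NE.
(Top, Right): Agent 1 gets 16, best alternative 4; Agent 2 gets 13, best alternative 7. No profitable deviation — NE.
(Middle, Left): Agent 2 can switch to Right (12 → 19). Not NE.
(Middle, Center): Agent 1 can switch to Top (9 → 20). Not NE.
(Middle, Right): Agent 1 can switch to Top (3 → 16). Not NE.
(Bottom, Left): Agent 1 can switch to Top (7 → 9). Not NE.
(Bottom, Center): Agent 1 can switch to Top (16 → 20). Not NE.
(Bottom, Right): Agent 1 can switch to Top (4 → 16). Not NE.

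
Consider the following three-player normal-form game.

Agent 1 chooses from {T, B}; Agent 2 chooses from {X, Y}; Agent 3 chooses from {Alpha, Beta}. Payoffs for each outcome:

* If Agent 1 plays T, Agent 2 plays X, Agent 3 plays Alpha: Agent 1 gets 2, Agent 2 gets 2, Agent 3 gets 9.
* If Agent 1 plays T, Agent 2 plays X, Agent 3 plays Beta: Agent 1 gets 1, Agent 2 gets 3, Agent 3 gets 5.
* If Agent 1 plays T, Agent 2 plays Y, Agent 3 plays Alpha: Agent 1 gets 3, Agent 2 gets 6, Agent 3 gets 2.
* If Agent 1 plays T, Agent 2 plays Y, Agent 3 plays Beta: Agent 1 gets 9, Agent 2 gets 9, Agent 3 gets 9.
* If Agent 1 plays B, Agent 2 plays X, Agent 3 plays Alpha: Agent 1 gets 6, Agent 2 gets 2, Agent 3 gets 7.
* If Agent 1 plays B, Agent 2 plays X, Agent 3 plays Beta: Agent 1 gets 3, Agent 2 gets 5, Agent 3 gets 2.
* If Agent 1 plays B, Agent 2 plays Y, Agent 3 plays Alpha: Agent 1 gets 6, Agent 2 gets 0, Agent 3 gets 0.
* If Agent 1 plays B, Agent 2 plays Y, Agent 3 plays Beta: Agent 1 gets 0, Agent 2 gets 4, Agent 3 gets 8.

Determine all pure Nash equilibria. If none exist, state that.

Pure-strategy Nash equilibria: (T, Y, Beta); (B, X, Alpha)

For each player, find the best response to each opponent profile; mutual best responses are the pure NE.
Agent 1 against (X, Alpha): payoffs 2, 6 → best response B.
Agent 1 against (X, Beta): payoffs 1, 3 → best response B.
Agent 1 against (Y, Alpha): payoffs 3, 6 → best response B.
Agent 1 against (Y, Beta): payoffs 9, 0 → best response T.
Agent 2 against (T, Alpha): payoffs 2, 6 → best response Y.
Agent 2 against (T, Beta): payoffs 3, 9 → best response Y.
Agent 2 against (B, Alpha): payoffs 2, 0 → best response X.
Agent 2 against (B, Beta): payoffs 5, 4 → best response X.
Agent 3 against (T, X): payoffs 9, 5 → best response Alpha.
Agent 3 against (T, Y): payoffs 2, 9 → best response Beta.
Agent 3 against (B, X): payoffs 7, 2 → best response Alpha.
Agent 3 against (B, Y): payoffs 0, 8 → best response Beta.
Mutual best responses: (T, Y, Beta); (B, X, Alpha).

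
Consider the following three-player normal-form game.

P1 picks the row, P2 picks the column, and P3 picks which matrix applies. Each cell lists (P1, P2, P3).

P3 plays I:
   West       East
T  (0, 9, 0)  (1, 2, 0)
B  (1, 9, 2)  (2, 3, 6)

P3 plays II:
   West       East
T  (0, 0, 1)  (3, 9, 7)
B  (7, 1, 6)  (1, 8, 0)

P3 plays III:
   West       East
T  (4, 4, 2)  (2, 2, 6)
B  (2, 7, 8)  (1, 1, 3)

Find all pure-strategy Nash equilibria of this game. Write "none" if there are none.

(T, West, I): P1 can switch to B (0 → 1). Not NE.
(T, West, II): P1 can switch to B (0 → 7). Not NE.
(T, West, III): P1 gets 4, best alternative 2; P2 gets 4, best alternative 2; P3 gets 2, best alternative 1. No profitable deviation — NE.
(T, East, I): P1 can switch to B (1 → 2). Not NE.
(T, East, II): P1 gets 3, best alternative 1; P2 gets 9, best alternative 0; P3 gets 7, best alternative 6. No profitable deviation — NE.
(T, East, III): P2 can switch to West (2 → 4). Not NE.
(B, West, I): P3 can switch to II (2 → 6). Not NE.
(B, West, II): P2 can switch to East (1 → 8). Not NE.
(B, West, III): P1 can switch to T (2 → 4). Not NE.
(B, East, I): P2 can switch to West (3 → 9). Not NE.
(B, East, II): P1 can switch to T (1 → 3). Not NE.
(B, East, III): P1 can switch to T (1 → 2). Not NE.

Pure-strategy Nash equilibria: (T, West, III); (T, East, II)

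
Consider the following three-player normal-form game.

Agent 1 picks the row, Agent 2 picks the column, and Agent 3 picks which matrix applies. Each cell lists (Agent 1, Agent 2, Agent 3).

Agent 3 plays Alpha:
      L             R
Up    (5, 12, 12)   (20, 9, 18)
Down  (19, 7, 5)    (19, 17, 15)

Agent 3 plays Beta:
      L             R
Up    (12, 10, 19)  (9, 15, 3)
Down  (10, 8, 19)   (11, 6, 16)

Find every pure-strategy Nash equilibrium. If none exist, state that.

(Up, L, Alpha): Agent 1 can switch to Down (5 → 19). Not NE.
(Up, L, Beta): Agent 2 can switch to R (10 → 15). Not NE.
(Up, R, Alpha): Agent 2 can switch to L (9 → 12). Not NE.
(Up, R, Beta): Agent 1 can switch to Down (9 → 11). Not NE.
(Down, L, Alpha): Agent 2 can switch to R (7 → 17). Not NE.
(Down, L, Beta): Agent 1 can switch to Up (10 → 12). Not NE.
(Down, R, Alpha): Agent 1 can switch to Up (19 → 20). Not NE.
(Down, R, Beta): Agent 2 can switch to L (6 → 8). Not NE.

This game has no pure Nash equilibrium.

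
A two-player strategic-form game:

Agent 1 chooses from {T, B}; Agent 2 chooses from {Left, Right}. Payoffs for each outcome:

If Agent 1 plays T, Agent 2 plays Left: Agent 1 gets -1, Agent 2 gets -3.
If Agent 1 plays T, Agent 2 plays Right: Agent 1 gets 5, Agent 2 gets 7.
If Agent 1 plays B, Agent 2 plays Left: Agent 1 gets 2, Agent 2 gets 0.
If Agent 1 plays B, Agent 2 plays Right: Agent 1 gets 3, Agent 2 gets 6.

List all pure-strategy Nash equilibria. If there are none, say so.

The unique pure-strategy Nash equilibrium is (T, Right).

Agent 1 against Left: payoffs -1, 2 → best response B.
Agent 1 against Right: payoffs 5, 3 → best response T.
Agent 2 against T: payoffs -3, 7 → best response Right.
Agent 2 against B: payoffs 0, 6 → best response Right.
Mutual best responses: (T, Right).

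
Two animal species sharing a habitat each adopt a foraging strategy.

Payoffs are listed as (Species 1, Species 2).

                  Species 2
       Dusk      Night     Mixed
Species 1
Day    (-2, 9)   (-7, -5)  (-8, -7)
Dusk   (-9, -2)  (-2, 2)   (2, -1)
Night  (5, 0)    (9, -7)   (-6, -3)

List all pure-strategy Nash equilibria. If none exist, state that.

For each strategy profile, look for a profitable unilateral deviation.
(Day, Dusk): Species 1 can switch to Night (-2 → 5). Not NE.
(Day, Night): Species 1 can switch to Dusk (-7 → -2). Not NE.
(Day, Mixed): Species 1 can switch to Dusk (-8 → 2). Not NE.
(Dusk, Dusk): Species 1 can switch to Day (-9 → -2). Not NE.
(Dusk, Night): Species 1 can switch to Night (-2 → 9). Not NE.
(Dusk, Mixed): Species 2 can switch to Night (-1 → 2). Not NE.
(Night, Dusk): Species 1 gets 5, best alternative -2; Species 2 gets 0, best alternative -3. No profitable deviation — NE.
(Night, Night): Species 2 can switch to Dusk (-7 → 0). Not NE.
(Night, Mixed): Species 1 can switch to Dusk (-6 → 2). Not NE.

Pure NE: (Night, Dusk)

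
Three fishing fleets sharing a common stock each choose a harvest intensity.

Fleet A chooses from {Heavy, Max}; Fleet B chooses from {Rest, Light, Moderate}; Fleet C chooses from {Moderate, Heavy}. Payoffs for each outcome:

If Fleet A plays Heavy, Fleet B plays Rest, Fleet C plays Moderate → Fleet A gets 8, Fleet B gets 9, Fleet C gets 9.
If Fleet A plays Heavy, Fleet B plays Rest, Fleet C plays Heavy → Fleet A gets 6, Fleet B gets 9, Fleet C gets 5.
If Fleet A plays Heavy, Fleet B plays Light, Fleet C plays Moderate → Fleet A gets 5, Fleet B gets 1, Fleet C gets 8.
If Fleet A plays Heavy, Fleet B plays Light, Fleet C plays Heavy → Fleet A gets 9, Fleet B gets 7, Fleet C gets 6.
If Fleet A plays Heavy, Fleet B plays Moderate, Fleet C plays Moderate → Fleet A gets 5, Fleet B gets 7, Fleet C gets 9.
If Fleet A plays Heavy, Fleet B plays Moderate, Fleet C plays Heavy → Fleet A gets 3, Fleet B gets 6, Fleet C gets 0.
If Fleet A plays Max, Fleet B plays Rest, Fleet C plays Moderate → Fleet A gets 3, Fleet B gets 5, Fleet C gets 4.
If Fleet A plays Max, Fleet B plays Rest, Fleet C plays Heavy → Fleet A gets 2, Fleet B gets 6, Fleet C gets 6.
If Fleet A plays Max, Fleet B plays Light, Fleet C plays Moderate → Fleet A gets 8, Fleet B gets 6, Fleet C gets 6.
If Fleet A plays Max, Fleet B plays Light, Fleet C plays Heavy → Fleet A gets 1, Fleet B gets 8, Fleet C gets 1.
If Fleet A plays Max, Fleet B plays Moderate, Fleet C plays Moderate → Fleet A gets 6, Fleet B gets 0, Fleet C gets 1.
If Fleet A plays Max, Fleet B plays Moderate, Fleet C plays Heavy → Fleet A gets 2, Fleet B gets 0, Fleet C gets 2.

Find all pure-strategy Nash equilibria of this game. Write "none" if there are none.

(Heavy, Rest, Moderate): Fleet A gets 8, best alternative 3; Fleet B gets 9, best alternative 7; Fleet C gets 9, best alternative 5. No profitable deviation — NE.
(Heavy, Rest, Heavy): Fleet C can switch to Moderate (5 → 9). Not NE.
(Heavy, Light, Moderate): Fleet A can switch to Max (5 → 8). Not NE.
(Heavy, Light, Heavy): Fleet B can switch to Rest (7 → 9). Not NE.
(Heavy, Moderate, Moderate): Fleet A can switch to Max (5 → 6). Not NE.
(Heavy, Moderate, Heavy): Fleet B can switch to Rest (6 → 9). Not NE.
(Max, Rest, Moderate): Fleet A can switch to Heavy (3 → 8). Not NE.
(Max, Light, Moderate): Fleet A gets 8, best alternative 5; Fleet B gets 6, best alternative 5; Fleet C gets 6, best alternative 1. No profitable deviation — NE.
(The remaining 4 profiles each have a profitable deviation by the same check.)

Pure-strategy Nash equilibria: (Heavy, Rest, Moderate); (Max, Light, Moderate)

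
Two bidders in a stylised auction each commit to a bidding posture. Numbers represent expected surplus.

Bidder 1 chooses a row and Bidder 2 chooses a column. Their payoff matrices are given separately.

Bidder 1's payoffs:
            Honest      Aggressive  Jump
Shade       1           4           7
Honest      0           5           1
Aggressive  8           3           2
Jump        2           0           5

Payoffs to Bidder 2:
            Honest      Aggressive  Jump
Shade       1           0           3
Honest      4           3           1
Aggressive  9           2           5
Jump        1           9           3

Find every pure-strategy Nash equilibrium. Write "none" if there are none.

Bidder 1 against Honest: payoffs 1, 0, 8, 2 → best response Aggressive.
Bidder 1 against Aggressive: payoffs 4, 5, 3, 0 → best response Honest.
Bidder 1 against Jump: payoffs 7, 1, 2, 5 → best response Shade.
Bidder 2 against Shade: payoffs 1, 0, 3 → best response Jump.
Bidder 2 against Honest: payoffs 4, 3, 1 → best response Honest.
Bidder 2 against Aggressive: payoffs 9, 2, 5 → best response Honest.
Bidder 2 against Jump: payoffs 1, 9, 3 → best response Aggressive.
Mutual best responses: (Shade, Jump); (Aggressive, Honest).

The pure Nash equilibria are (Shade, Jump), (Aggressive, Honest).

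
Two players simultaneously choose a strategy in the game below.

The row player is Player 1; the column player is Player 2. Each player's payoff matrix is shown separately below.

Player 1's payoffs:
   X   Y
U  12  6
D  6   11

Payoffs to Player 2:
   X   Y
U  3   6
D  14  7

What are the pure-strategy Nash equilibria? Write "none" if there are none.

Player 1 against X: payoffs 12, 6 → best response U.
Player 1 against Y: payoffs 6, 11 → best response D.
Player 2 against U: payoffs 3, 6 → best response Y.
Player 2 against D: payoffs 14, 7 → best response X.
No profile is a mutual best response for all players.

There is no pure-strategy Nash equilibrium.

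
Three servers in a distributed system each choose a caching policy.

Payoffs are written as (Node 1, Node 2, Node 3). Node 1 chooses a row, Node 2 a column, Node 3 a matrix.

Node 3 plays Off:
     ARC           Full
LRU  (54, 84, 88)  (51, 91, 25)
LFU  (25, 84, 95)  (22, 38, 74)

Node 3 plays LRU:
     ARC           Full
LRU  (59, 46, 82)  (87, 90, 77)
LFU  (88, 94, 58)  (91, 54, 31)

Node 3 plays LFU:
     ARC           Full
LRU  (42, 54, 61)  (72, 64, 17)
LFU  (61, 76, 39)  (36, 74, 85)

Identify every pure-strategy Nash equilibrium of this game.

For each strategy profile, look for a profitable unilateral deviation.
(LRU, ARC, Off): Node 2 can switch to Full (84 → 91). Not NE.
(LRU, ARC, LRU): Node 1 can switch to LFU (59 → 88). Not NE.
(LRU, ARC, LFU): Node 1 can switch to LFU (42 → 61). Not NE.
(LRU, Full, Off): Node 3 can switch to LRU (25 → 77). Not NE.
(LRU, Full, LRU): Node 1 can switch to LFU (87 → 91). Not NE.
(LRU, Full, LFU): Node 3 can switch to Off (17 → 25). Not NE.
(LFU, ARC, Off): Node 1 can switch to LRU (25 → 54). Not NE.
(LFU, ARC, LRU): Node 3 can switch to Off (58 → 95). Not NE.
(The remaining 4 profiles each have a profitable deviation by the same check.)

There is no pure-strategy Nash equilibrium.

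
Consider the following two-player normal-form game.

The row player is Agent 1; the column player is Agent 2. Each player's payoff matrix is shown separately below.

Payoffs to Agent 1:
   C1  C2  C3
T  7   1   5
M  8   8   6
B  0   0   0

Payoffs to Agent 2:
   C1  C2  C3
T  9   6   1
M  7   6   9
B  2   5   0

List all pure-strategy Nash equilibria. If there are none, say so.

Agent 1 against C1: payoffs 7, 8, 0 → best response M.
Agent 1 against C2: payoffs 1, 8, 0 → best response M.
Agent 1 against C3: payoffs 5, 6, 0 → best response M.
Agent 2 against T: payoffs 9, 6, 1 → best response C1.
Agent 2 against M: payoffs 7, 6, 9 → best response C3.
Agent 2 against B: payoffs 2, 5, 0 → best response C2.
Mutual best responses: (M, C3).

The unique pure-strategy Nash equilibrium is (M, C3).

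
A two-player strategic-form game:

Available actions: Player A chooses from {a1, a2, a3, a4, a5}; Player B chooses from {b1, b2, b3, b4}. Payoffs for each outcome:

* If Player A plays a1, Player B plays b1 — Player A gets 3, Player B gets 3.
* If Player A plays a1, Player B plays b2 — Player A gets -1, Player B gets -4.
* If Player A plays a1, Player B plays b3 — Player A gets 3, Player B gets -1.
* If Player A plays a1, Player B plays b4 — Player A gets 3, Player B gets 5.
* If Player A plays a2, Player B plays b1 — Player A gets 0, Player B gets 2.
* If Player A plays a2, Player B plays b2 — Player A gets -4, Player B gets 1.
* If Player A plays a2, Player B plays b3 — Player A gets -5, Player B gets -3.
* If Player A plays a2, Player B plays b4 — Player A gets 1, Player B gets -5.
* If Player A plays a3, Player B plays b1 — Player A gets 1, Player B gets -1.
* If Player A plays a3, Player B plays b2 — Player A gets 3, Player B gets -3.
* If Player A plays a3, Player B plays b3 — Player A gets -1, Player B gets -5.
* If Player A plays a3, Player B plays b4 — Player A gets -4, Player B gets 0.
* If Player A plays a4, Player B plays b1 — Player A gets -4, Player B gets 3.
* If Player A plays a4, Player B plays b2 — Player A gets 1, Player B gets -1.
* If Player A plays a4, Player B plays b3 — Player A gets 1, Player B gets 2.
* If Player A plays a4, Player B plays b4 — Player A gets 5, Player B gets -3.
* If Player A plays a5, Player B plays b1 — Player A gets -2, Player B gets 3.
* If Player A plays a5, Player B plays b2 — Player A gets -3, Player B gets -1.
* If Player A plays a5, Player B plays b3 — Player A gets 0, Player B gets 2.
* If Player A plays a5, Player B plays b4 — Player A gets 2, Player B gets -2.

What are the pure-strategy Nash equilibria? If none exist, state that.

Player A against b1: payoffs 3, 0, 1, -4, -2 → best response a1.
Player A against b2: payoffs -1, -4, 3, 1, -3 → best response a3.
Player A against b3: payoffs 3, -5, -1, 1, 0 → best response a1.
Player A against b4: payoffs 3, 1, -4, 5, 2 → best response a4.
Player B against a1: payoffs 3, -4, -1, 5 → best response b4.
Player B against a2: payoffs 2, 1, -3, -5 → best response b1.
Player B against a3: payoffs -1, -3, -5, 0 → best response b4.
Player B against a4: payoffs 3, -1, 2, -3 → best response b1.
Player B against a5: payoffs 3, -1, 2, -2 → best response b1.
No profile is a mutual best response for all players.

There is no pure-strategy Nash equilibrium.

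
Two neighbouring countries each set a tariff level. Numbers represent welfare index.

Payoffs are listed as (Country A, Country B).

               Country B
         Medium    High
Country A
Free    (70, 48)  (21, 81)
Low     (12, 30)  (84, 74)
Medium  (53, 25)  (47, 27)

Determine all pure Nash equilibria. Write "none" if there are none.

(Free, Medium): Country B can switch to High (48 → 81). Not NE.
(Free, High): Country A can switch to Low (21 → 84). Not NE.
(Low, Medium): Country A can switch to Free (12 → 70). Not NE.
(Low, High): Country A gets 84, best alternative 47; Country B gets 74, best alternative 30. No profitable deviation — NE.
(Medium, Medium): Country A can switch to Free (53 → 70). Not NE.
(Medium, High): Country A can switch to Low (47 → 84). Not NE.

Pure NE: (Low, High)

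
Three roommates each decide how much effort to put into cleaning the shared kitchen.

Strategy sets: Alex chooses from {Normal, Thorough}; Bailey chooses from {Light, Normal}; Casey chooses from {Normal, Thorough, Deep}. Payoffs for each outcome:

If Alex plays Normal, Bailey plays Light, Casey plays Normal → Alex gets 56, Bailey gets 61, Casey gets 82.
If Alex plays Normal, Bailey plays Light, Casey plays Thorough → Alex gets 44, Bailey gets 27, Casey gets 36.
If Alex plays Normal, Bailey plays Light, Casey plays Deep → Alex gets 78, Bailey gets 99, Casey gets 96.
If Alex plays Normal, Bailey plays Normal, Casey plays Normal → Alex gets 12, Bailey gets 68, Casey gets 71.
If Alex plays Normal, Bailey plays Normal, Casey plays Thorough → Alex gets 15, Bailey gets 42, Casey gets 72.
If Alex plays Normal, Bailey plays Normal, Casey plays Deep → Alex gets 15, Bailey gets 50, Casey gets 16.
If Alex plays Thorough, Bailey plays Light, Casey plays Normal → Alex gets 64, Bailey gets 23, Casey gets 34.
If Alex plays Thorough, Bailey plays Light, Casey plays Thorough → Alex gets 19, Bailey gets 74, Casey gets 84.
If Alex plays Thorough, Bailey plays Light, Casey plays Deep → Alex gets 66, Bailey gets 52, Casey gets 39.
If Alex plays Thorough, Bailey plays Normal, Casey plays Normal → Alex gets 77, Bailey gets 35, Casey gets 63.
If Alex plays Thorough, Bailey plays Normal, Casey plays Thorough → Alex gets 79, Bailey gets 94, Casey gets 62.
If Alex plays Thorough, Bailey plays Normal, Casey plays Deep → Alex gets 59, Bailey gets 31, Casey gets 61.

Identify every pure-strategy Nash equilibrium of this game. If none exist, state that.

Pure-strategy Nash equilibria: (Normal, Light, Deep); (Thorough, Normal, Normal)

Alex against (Light, Normal): payoffs 56, 64 → best response Thorough.
Alex against (Light, Thorough): payoffs 44, 19 → best response Normal.
Alex against (Light, Deep): payoffs 78, 66 → best response Normal.
Alex against (Normal, Normal): payoffs 12, 77 → best response Thorough.
Alex against (Normal, Thorough): payoffs 15, 79 → best response Thorough.
Alex against (Normal, Deep): payoffs 15, 59 → best response Thorough.
Bailey against (Normal, Normal): payoffs 61, 68 → best response Normal.
Bailey against (Normal, Thorough): payoffs 27, 42 → best response Normal.
Bailey against (Normal, Deep): payoffs 99, 50 → best response Light.
Bailey against (Thorough, Normal): payoffs 23, 35 → best response Normal.
Bailey against (Thorough, Thorough): payoffs 74, 94 → best response Normal.
Bailey against (Thorough, Deep): payoffs 52, 31 → best response Light.
Casey against (Normal, Light): payoffs 82, 36, 96 → best response Deep.
Casey against (Normal, Normal): payoffs 71, 72, 16 → best response Thorough.
Casey against (Thorough, Light): payoffs 34, 84, 39 → best response Thorough.
Casey against (Thorough, Normal): payoffs 63, 62, 61 → best response Normal.
Mutual best responses: (Normal, Light, Deep); (Thorough, Normal, Normal).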